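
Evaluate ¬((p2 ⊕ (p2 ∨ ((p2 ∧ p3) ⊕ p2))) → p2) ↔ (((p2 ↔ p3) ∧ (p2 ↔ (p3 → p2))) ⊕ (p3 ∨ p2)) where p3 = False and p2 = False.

True

p2 ∧ p3 = False ∧ False = False
(p2 ∧ p3) ⊕ p2 = False ⊕ False = False
p2 ∨ ((p2 ∧ p3) ⊕ p2) = False ∨ False = False
p2 ⊕ (p2 ∨ ((p2 ∧ p3) ⊕ p2)) = False ⊕ False = False
(p2 ⊕ (p2 ∨ ((p2 ∧ p3) ⊕ p2))) → p2 = False → False = True
¬((p2 ⊕ (p2 ∨ ((p2 ∧ p3) ⊕ p2))) → p2) = ¬True = False
p2 ↔ p3 = False ↔ False = True
p3 → p2 = False → False = True
p2 ↔ (p3 → p2) = False ↔ True = False
(p2 ↔ p3) ∧ (p2 ↔ (p3 → p2)) = True ∧ False = False
p3 ∨ p2 = False ∨ False = False
((p2 ↔ p3) ∧ (p2 ↔ (p3 → p2))) ⊕ (p3 ∨ p2) = False ⊕ False = False
¬((p2 ⊕ (p2 ∨ ((p2 ∧ p3) ⊕ p2))) → p2) ↔ (((p2 ↔ p3) ∧ (p2 ↔ (p3 → p2))) ⊕ (p3 ∨ p2)) = False ↔ False = True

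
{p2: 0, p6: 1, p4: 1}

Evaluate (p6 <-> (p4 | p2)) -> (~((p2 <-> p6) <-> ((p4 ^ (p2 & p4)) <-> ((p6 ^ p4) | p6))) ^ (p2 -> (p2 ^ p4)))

0

p4 | p2 = 1 | 0 = 1
p6 <-> (p4 | p2) = 1 <-> 1 = 1
p2 <-> p6 = 0 <-> 1 = 0
p2 & p4 = 0 & 1 = 0
p4 ^ (p2 & p4) = 1 ^ 0 = 1
p6 ^ p4 = 1 ^ 1 = 0
(p6 ^ p4) | p6 = 0 | 1 = 1
(p4 ^ (p2 & p4)) <-> ((p6 ^ p4) | p6) = 1 <-> 1 = 1
(p2 <-> p6) <-> ((p4 ^ (p2 & p4)) <-> ((p6 ^ p4) | p6)) = 0 <-> 1 = 0
~((p2 <-> p6) <-> ((p4 ^ (p2 & p4)) <-> ((p6 ^ p4) | p6))) = ~0 = 1
p2 ^ p4 = 0 ^ 1 = 1
p2 -> (p2 ^ p4) = 0 -> 1 = 1
~((p2 <-> p6) <-> ((p4 ^ (p2 & p4)) <-> ((p6 ^ p4) | p6))) ^ (p2 -> (p2 ^ p4)) = 1 ^ 1 = 0
(p6 <-> (p4 | p2)) -> (~((p2 <-> p6) <-> ((p4 ^ (p2 & p4)) <-> ((p6 ^ p4) | p6))) ^ (p2 -> (p2 ^ p4))) = 1 -> 0 = 0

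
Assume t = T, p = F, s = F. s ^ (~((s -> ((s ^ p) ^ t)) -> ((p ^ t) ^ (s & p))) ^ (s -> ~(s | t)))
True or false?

T

s ^ p = F ^ F = F
(s ^ p) ^ t = F ^ T = T
s -> ((s ^ p) ^ t) = F -> T = T
p ^ t = F ^ T = T
s & p = F & F = F
(p ^ t) ^ (s & p) = T ^ F = T
(s -> ((s ^ p) ^ t)) -> ((p ^ t) ^ (s & p)) = T -> T = T
~((s -> ((s ^ p) ^ t)) -> ((p ^ t) ^ (s & p))) = ~T = F
s | t = F | T = T
~(s | t) = ~T = F
s -> ~(s | t) = F -> F = T
~((s -> ((s ^ p) ^ t)) -> ((p ^ t) ^ (s & p))) ^ (s -> ~(s | t)) = F ^ T = T
s ^ (~((s -> ((s ^ p) ^ t)) -> ((p ^ t) ^ (s & p))) ^ (s -> ~(s | t))) = F ^ T = T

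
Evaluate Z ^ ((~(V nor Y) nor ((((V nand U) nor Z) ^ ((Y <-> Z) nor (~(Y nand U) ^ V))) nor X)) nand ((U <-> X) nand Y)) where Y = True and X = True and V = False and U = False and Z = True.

V nor Y = False nor True = False
~(V nor Y) = ~False = True
V nand U = False nand False = True
(V nand U) nor Z = True nor True = False
Y <-> Z = True <-> True = True
Y nand U = True nand False = True
~(Y nand U) = ~True = False
~(Y nand U) ^ V = False ^ False = False
(Y <-> Z) nor (~(Y nand U) ^ V) = True nor False = False
((V nand U) nor Z) ^ ((Y <-> Z) nor (~(Y nand U) ^ V)) = False ^ False = False
(((V nand U) nor Z) ^ ((Y <-> Z) nor (~(Y nand U) ^ V))) nor X = False nor True = False
~(V nor Y) nor ((((V nand U) nor Z) ^ ((Y <-> Z) nor (~(Y nand U) ^ V))) nor X) = True nor False = False
U <-> X = False <-> True = False
(U <-> X) nand Y = False nand True = True
(~(V nor Y) nor ((((V nand U) nor Z) ^ ((Y <-> Z) nor (~(Y nand U) ^ V))) nor X)) nand ((U <-> X) nand Y) = False nand True = True
Z ^ ((~(V nor Y) nor ((((V nand U) nor Z) ^ ((Y <-> Z) nor (~(Y nand U) ^ V))) nor X)) nand ((U <-> X) nand Y)) = True ^ True = False

False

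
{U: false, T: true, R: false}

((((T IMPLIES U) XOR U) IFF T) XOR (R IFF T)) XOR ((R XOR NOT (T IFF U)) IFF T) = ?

true

T IMPLIES U = true IMPLIES false = false
(T IMPLIES U) XOR U = false XOR false = false
((T IMPLIES U) XOR U) IFF T = false IFF true = false
R IFF T = false IFF true = false
(((T IMPLIES U) XOR U) IFF T) XOR (R IFF T) = false XOR false = false
T IFF U = true IFF false = false
NOT (T IFF U) = NOT false = true
R XOR NOT (T IFF U) = false XOR true = true
(R XOR NOT (T IFF U)) IFF T = true IFF true = true
((((T IMPLIES U) XOR U) IFF T) XOR (R IFF T)) XOR ((R XOR NOT (T IFF U)) IFF T) = false XOR true = true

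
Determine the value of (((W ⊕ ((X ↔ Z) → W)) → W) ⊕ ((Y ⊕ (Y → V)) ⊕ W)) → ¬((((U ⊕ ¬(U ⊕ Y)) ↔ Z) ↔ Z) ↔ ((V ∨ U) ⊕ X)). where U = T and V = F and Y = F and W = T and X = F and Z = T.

X ↔ Z = F ↔ T = F
(X ↔ Z) → W = F → T = T
W ⊕ ((X ↔ Z) → W) = T ⊕ T = F
(W ⊕ ((X ↔ Z) → W)) → W = F → T = T
Y → V = F → F = T
Y ⊕ (Y → V) = F ⊕ T = T
(Y ⊕ (Y → V)) ⊕ W = T ⊕ T = F
((W ⊕ ((X ↔ Z) → W)) → W) ⊕ ((Y ⊕ (Y → V)) ⊕ W) = T ⊕ F = T
U ⊕ Y = T ⊕ F = T
¬(U ⊕ Y) = ¬T = F
U ⊕ ¬(U ⊕ Y) = T ⊕ F = T
(U ⊕ ¬(U ⊕ Y)) ↔ Z = T ↔ T = T
((U ⊕ ¬(U ⊕ Y)) ↔ Z) ↔ Z = T ↔ T = T
V ∨ U = F ∨ T = T
(V ∨ U) ⊕ X = T ⊕ F = T
(((U ⊕ ¬(U ⊕ Y)) ↔ Z) ↔ Z) ↔ ((V ∨ U) ⊕ X) = T ↔ T = T
¬((((U ⊕ ¬(U ⊕ Y)) ↔ Z) ↔ Z) ↔ ((V ∨ U) ⊕ X)) = ¬T = F
(((W ⊕ ((X ↔ Z) → W)) → W) ⊕ ((Y ⊕ (Y → V)) ⊕ W)) → ¬((((U ⊕ ¬(U ⊕ Y)) ↔ Z) ↔ Z) ↔ ((V ∨ U) ⊕ X)) = T → F = F

F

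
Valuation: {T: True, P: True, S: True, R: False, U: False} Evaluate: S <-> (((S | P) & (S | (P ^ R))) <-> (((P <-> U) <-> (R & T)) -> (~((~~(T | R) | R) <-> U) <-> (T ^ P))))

S | P = True | True = True
P ^ R = True ^ False = True
S | (P ^ R) = True | True = True
(S | P) & (S | (P ^ R)) = True & True = True
P <-> U = True <-> False = False
R & T = False & True = False
(P <-> U) <-> (R & T) = False <-> False = True
T | R = True | False = True
~(T | R) = ~True = False
~~(T | R) = ~False = True
~~(T | R) | R = True | False = True
(~~(T | R) | R) <-> U = True <-> False = False
~((~~(T | R) | R) <-> U) = ~False = True
T ^ P = True ^ True = False
~((~~(T | R) | R) <-> U) <-> (T ^ P) = True <-> False = False
((P <-> U) <-> (R & T)) -> (~((~~(T | R) | R) <-> U) <-> (T ^ P)) = True -> False = False
((S | P) & (S | (P ^ R))) <-> (((P <-> U) <-> (R & T)) -> (~((~~(T | R) | R) <-> U) <-> (T ^ P))) = True <-> False = False
S <-> (((S | P) & (S | (P ^ R))) <-> (((P <-> U) <-> (R & T)) -> (~((~~(T | R) | R) <-> U) <-> (T ^ P)))) = True <-> False = False

False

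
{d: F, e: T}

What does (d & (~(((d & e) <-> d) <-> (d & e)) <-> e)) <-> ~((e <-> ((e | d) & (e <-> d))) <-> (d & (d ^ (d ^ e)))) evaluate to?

d & e = F & T = F
(d & e) <-> d = F <-> F = T
d & e = F & T = F
((d & e) <-> d) <-> (d & e) = T <-> F = F
~(((d & e) <-> d) <-> (d & e)) = ~F = T
~(((d & e) <-> d) <-> (d & e)) <-> e = T <-> T = T
d & (~(((d & e) <-> d) <-> (d & e)) <-> e) = F & T = F
e | d = T | F = T
e <-> d = T <-> F = F
(e | d) & (e <-> d) = T & F = F
e <-> ((e | d) & (e <-> d)) = T <-> F = F
d ^ e = F ^ T = T
d ^ (d ^ e) = F ^ T = T
d & (d ^ (d ^ e)) = F & T = F
(e <-> ((e | d) & (e <-> d))) <-> (d & (d ^ (d ^ e))) = F <-> F = T
~((e <-> ((e | d) & (e <-> d))) <-> (d & (d ^ (d ^ e)))) = ~T = F
(d & (~(((d & e) <-> d) <-> (d & e)) <-> e)) <-> ~((e <-> ((e | d) & (e <-> d))) <-> (d & (d ^ (d ^ e)))) = F <-> F = T

T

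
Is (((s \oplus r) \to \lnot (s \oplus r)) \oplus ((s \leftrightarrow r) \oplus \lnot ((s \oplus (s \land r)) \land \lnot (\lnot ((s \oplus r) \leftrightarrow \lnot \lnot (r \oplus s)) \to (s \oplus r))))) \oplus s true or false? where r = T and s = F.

T

s \oplus r = F \oplus T = T
s \oplus r = F \oplus T = T
\lnot (s \oplus r) = \lnot T = F
(s \oplus r) \to \lnot (s \oplus r) = T \to F = F
s \leftrightarrow r = F \leftrightarrow T = F
s \land r = F \land T = F
s \oplus (s \land r) = F \oplus F = F
s \oplus r = F \oplus T = T
r \oplus s = T \oplus F = T
\lnot (r \oplus s) = \lnot T = F
\lnot \lnot (r \oplus s) = \lnot F = T
(s \oplus r) \leftrightarrow \lnot \lnot (r \oplus s) = T \leftrightarrow T = T
\lnot ((s \oplus r) \leftrightarrow \lnot \lnot (r \oplus s)) = \lnot T = F
s \oplus r = F \oplus T = T
\lnot ((s \oplus r) \leftrightarrow \lnot \lnot (r \oplus s)) \to (s \oplus r) = F \to T = T
\lnot (\lnot ((s \oplus r) \leftrightarrow \lnot \lnot (r \oplus s)) \to (s \oplus r)) = \lnot T = F
(s \oplus (s \land r)) \land \lnot (\lnot ((s \oplus r) \leftrightarrow \lnot \lnot (r \oplus s)) \to (s \oplus r)) = F \land F = F
\lnot ((s \oplus (s \land r)) \land \lnot (\lnot ((s \oplus r) \leftrightarrow \lnot \lnot (r \oplus s)) \to (s \oplus r))) = \lnot F = T
(s \leftrightarrow r) \oplus \lnot ((s \oplus (s \land r)) \land \lnot (\lnot ((s \oplus r) \leftrightarrow \lnot \lnot (r \oplus s)) \to (s \oplus r))) = F \oplus T = T
((s \oplus r) \to \lnot (s \oplus r)) \oplus ((s \leftrightarrow r) \oplus \lnot ((s \oplus (s \land r)) \land \lnot (\lnot ((s \oplus r) \leftrightarrow \lnot \lnot (r \oplus s)) \to (s \oplus r)))) = F \oplus T = T
(((s \oplus r) \to \lnot (s \oplus r)) \oplus ((s \leftrightarrow r) \oplus \lnot ((s \oplus (s \land r)) \land \lnot (\lnot ((s \oplus r) \leftrightarrow \lnot \lnot (r \oplus s)) \to (s \oplus r))))) \oplus s = T \oplus F = T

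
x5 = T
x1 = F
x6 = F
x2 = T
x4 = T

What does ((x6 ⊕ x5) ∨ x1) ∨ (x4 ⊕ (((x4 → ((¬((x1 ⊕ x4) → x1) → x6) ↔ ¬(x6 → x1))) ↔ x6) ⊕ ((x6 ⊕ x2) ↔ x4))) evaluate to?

T

x6 ⊕ x5 = F ⊕ T = T
(x6 ⊕ x5) ∨ x1 = T ∨ F = T
x1 ⊕ x4 = F ⊕ T = T
(x1 ⊕ x4) → x1 = T → F = F
¬((x1 ⊕ x4) → x1) = ¬F = T
¬((x1 ⊕ x4) → x1) → x6 = T → F = F
x6 → x1 = F → F = T
¬(x6 → x1) = ¬T = F
(¬((x1 ⊕ x4) → x1) → x6) ↔ ¬(x6 → x1) = F ↔ F = T
x4 → ((¬((x1 ⊕ x4) → x1) → x6) ↔ ¬(x6 → x1)) = T → T = T
(x4 → ((¬((x1 ⊕ x4) → x1) → x6) ↔ ¬(x6 → x1))) ↔ x6 = T ↔ F = F
x6 ⊕ x2 = F ⊕ T = T
(x6 ⊕ x2) ↔ x4 = T ↔ T = T
((x4 → ((¬((x1 ⊕ x4) → x1) → x6) ↔ ¬(x6 → x1))) ↔ x6) ⊕ ((x6 ⊕ x2) ↔ x4) = F ⊕ T = T
x4 ⊕ (((x4 → ((¬((x1 ⊕ x4) → x1) → x6) ↔ ¬(x6 → x1))) ↔ x6) ⊕ ((x6 ⊕ x2) ↔ x4)) = T ⊕ T = F
((x6 ⊕ x5) ∨ x1) ∨ (x4 ⊕ (((x4 → ((¬((x1 ⊕ x4) → x1) → x6) ↔ ¬(x6 → x1))) ↔ x6) ⊕ ((x6 ⊕ x2) ↔ x4))) = T ∨ F = T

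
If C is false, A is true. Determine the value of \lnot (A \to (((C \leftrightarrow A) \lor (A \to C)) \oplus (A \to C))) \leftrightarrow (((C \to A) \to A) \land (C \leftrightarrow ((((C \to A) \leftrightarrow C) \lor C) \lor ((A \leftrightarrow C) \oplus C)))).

C \leftrightarrow A = F \leftrightarrow T = F
A \to C = T \to F = F
(C \leftrightarrow A) \lor (A \to C) = F \lor F = F
A \to C = T \to F = F
((C \leftrightarrow A) \lor (A \to C)) \oplus (A \to C) = F \oplus F = F
A \to (((C \leftrightarrow A) \lor (A \to C)) \oplus (A \to C)) = T \to F = F
\lnot (A \to (((C \leftrightarrow A) \lor (A \to C)) \oplus (A \to C))) = \lnot F = T
C \to A = F \to T = T
(C \to A) \to A = T \to T = T
C \to A = F \to T = T
(C \to A) \leftrightarrow C = T \leftrightarrow F = F
((C \to A) \leftrightarrow C) \lor C = F \lor F = F
A \leftrightarrow C = T \leftrightarrow F = F
(A \leftrightarrow C) \oplus C = F \oplus F = F
(((C \to A) \leftrightarrow C) \lor C) \lor ((A \leftrightarrow C) \oplus C) = F \lor F = F
C \leftrightarrow ((((C \to A) \leftrightarrow C) \lor C) \lor ((A \leftrightarrow C) \oplus C)) = F \leftrightarrow F = T
((C \to A) \to A) \land (C \leftrightarrow ((((C \to A) \leftrightarrow C) \lor C) \lor ((A \leftrightarrow C) \oplus C))) = T \land T = T
\lnot (A \to (((C \leftrightarrow A) \lor (A \to C)) \oplus (A \to C))) \leftrightarrow (((C \to A) \to A) \land (C \leftrightarrow ((((C \to A) \leftrightarrow C) \lor C) \lor ((A \leftrightarrow C) \oplus C)))) = T \leftrightarrow T = T

T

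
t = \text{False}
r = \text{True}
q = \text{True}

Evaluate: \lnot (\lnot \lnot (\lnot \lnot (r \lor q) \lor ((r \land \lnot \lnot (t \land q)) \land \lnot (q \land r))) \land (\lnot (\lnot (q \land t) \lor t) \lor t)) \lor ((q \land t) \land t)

\text{True}

r \lor q = \text{True} \lor \text{True} = \text{True}
\lnot (r \lor q) = \lnot \text{True} = \text{False}
\lnot \lnot (r \lor q) = \lnot \text{False} = \text{True}
t \land q = \text{False} \land \text{True} = \text{False}
\lnot (t \land q) = \lnot \text{False} = \text{True}
\lnot \lnot (t \land q) = \lnot \text{True} = \text{False}
r \land \lnot \lnot (t \land q) = \text{True} \land \text{False} = \text{False}
q \land r = \text{True} \land \text{True} = \text{True}
\lnot (q \land r) = \lnot \text{True} = \text{False}
(r \land \lnot \lnot (t \land q)) \land \lnot (q \land r) = \text{False} \land \text{False} = \text{False}
\lnot \lnot (r \lor q) \lor ((r \land \lnot \lnot (t \land q)) \land \lnot (q \land r)) = \text{True} \lor \text{False} = \text{True}
\lnot (\lnot \lnot (r \lor q) \lor ((r \land \lnot \lnot (t \land q)) \land \lnot (q \land r))) = \lnot \text{True} = \text{False}
\lnot \lnot (\lnot \lnot (r \lor q) \lor ((r \land \lnot \lnot (t \land q)) \land \lnot (q \land r))) = \lnot \text{False} = \text{True}
q \land t = \text{True} \land \text{False} = \text{False}
\lnot (q \land t) = \lnot \text{False} = \text{True}
\lnot (q \land t) \lor t = \text{True} \lor \text{False} = \text{True}
\lnot (\lnot (q \land t) \lor t) = \lnot \text{True} = \text{False}
\lnot (\lnot (q \land t) \lor t) \lor t = \text{False} \lor \text{False} = \text{False}
\lnot \lnot (\lnot \lnot (r \lor q) \lor ((r \land \lnot \lnot (t \land q)) \land \lnot (q \land r))) \land (\lnot (\lnot (q \land t) \lor t) \lor t) = \text{True} \land \text{False} = \text{False}
\lnot (\lnot \lnot (\lnot \lnot (r \lor q) \lor ((r \land \lnot \lnot (t \land q)) \land \lnot (q \land r))) \land (\lnot (\lnot (q \land t) \lor t) \lor t)) = \lnot \text{False} = \text{True}
q \land t = \text{True} \land \text{False} = \text{False}
(q \land t) \land t = \text{False} \land \text{False} = \text{False}
\lnot (\lnot \lnot (\lnot \lnot (r \lor q) \lor ((r \land \lnot \lnot (t \land q)) \land \lnot (q \land r))) \land (\lnot (\lnot (q \land t) \lor t) \lor t)) \lor ((q \land t) \land t) = \text{True} \lor \text{False} = \text{True}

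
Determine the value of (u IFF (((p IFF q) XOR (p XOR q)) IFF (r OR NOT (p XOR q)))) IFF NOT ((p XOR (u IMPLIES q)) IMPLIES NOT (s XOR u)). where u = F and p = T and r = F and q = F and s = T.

p IFF q = T IFF F = F
p XOR q = T XOR F = T
(p IFF q) XOR (p XOR q) = F XOR T = T
p XOR q = T XOR F = T
NOT (p XOR q) = NOT T = F
r OR NOT (p XOR q) = F OR F = F
((p IFF q) XOR (p XOR q)) IFF (r OR NOT (p XOR q)) = T IFF F = F
u IFF (((p IFF q) XOR (p XOR q)) IFF (r OR NOT (p XOR q))) = F IFF F = T
u IMPLIES q = F IMPLIES F = T
p XOR (u IMPLIES q) = T XOR T = F
s XOR u = T XOR F = T
NOT (s XOR u) = NOT T = F
(p XOR (u IMPLIES q)) IMPLIES NOT (s XOR u) = F IMPLIES F = T
NOT ((p XOR (u IMPLIES q)) IMPLIES NOT (s XOR u)) = NOT T = F
(u IFF (((p IFF q) XOR (p XOR q)) IFF (r OR NOT (p XOR q)))) IFF NOT ((p XOR (u IMPLIES q)) IMPLIES NOT (s XOR u)) = T IFF F = F

F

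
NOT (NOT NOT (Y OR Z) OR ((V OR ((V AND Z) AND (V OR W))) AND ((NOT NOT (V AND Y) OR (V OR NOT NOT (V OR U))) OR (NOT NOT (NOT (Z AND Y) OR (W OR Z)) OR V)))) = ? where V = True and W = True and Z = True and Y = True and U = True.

False

Y OR Z = True OR True = True
NOT (Y OR Z) = NOT True = False
NOT NOT (Y OR Z) = NOT False = True
V AND Z = True AND True = True
V OR W = True OR True = True
(V AND Z) AND (V OR W) = True AND True = True
V OR ((V AND Z) AND (V OR W)) = True OR True = True
V AND Y = True AND True = True
NOT (V AND Y) = NOT True = False
NOT NOT (V AND Y) = NOT False = True
V OR U = True OR True = True
NOT (V OR U) = NOT True = False
NOT NOT (V OR U) = NOT False = True
V OR NOT NOT (V OR U) = True OR True = True
NOT NOT (V AND Y) OR (V OR NOT NOT (V OR U)) = True OR True = True
Z AND Y = True AND True = True
NOT (Z AND Y) = NOT True = False
W OR Z = True OR True = True
NOT (Z AND Y) OR (W OR Z) = False OR True = True
NOT (NOT (Z AND Y) OR (W OR Z)) = NOT True = False
NOT NOT (NOT (Z AND Y) OR (W OR Z)) = NOT False = True
NOT NOT (NOT (Z AND Y) OR (W OR Z)) OR V = True OR True = True
(NOT NOT (V AND Y) OR (V OR NOT NOT (V OR U))) OR (NOT NOT (NOT (Z AND Y) OR (W OR Z)) OR V) = True OR True = True
(V OR ((V AND Z) AND (V OR W))) AND ((NOT NOT (V AND Y) OR (V OR NOT NOT (V OR U))) OR (NOT NOT (NOT (Z AND Y) OR (W OR Z)) OR V)) = True AND True = True
NOT NOT (Y OR Z) OR ((V OR ((V AND Z) AND (V OR W))) AND ((NOT NOT (V AND Y) OR (V OR NOT NOT (V OR U))) OR (NOT NOT (NOT (Z AND Y) OR (W OR Z)) OR V))) = True OR True = True
NOT (NOT NOT (Y OR Z) OR ((V OR ((V AND Z) AND (V OR W))) AND ((NOT NOT (V AND Y) OR (V OR NOT NOT (V OR U))) OR (NOT NOT (NOT (Z AND Y) OR (W OR Z)) OR V)))) = NOT True = False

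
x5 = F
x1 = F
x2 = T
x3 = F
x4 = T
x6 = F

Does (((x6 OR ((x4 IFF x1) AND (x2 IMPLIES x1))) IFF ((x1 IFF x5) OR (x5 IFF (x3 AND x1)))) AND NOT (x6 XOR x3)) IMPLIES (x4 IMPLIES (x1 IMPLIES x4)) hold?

x4 IFF x1 = T IFF F = F
x2 IMPLIES x1 = T IMPLIES F = F
(x4 IFF x1) AND (x2 IMPLIES x1) = F AND F = F
x6 OR ((x4 IFF x1) AND (x2 IMPLIES x1)) = F OR F = F
x1 IFF x5 = F IFF F = T
x3 AND x1 = F AND F = F
x5 IFF (x3 AND x1) = F IFF F = T
(x1 IFF x5) OR (x5 IFF (x3 AND x1)) = T OR T = T
(x6 OR ((x4 IFF x1) AND (x2 IMPLIES x1))) IFF ((x1 IFF x5) OR (x5 IFF (x3 AND x1))) = F IFF T = F
x6 XOR x3 = F XOR F = F
NOT (x6 XOR x3) = NOT F = T
((x6 OR ((x4 IFF x1) AND (x2 IMPLIES x1))) IFF ((x1 IFF x5) OR (x5 IFF (x3 AND x1)))) AND NOT (x6 XOR x3) = F AND T = F
x1 IMPLIES x4 = F IMPLIES T = T
x4 IMPLIES (x1 IMPLIES x4) = T IMPLIES T = T
(((x6 OR ((x4 IFF x1) AND (x2 IMPLIES x1))) IFF ((x1 IFF x5) OR (x5 IFF (x3 AND x1)))) AND NOT (x6 XOR x3)) IMPLIES (x4 IMPLIES (x1 IMPLIES x4)) = F IMPLIES T = T

T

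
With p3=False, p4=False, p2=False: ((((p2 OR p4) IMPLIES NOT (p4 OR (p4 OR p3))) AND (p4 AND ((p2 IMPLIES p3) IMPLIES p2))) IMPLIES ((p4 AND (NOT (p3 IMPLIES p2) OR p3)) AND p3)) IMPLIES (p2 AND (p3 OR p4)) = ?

False

p2 OR p4 = False OR False = False
p4 OR p3 = False OR False = False
p4 OR (p4 OR p3) = False OR False = False
NOT (p4 OR (p4 OR p3)) = NOT False = True
(p2 OR p4) IMPLIES NOT (p4 OR (p4 OR p3)) = False IMPLIES True = True
p2 IMPLIES p3 = False IMPLIES False = True
(p2 IMPLIES p3) IMPLIES p2 = True IMPLIES False = False
p4 AND ((p2 IMPLIES p3) IMPLIES p2) = False AND False = False
((p2 OR p4) IMPLIES NOT (p4 OR (p4 OR p3))) AND (p4 AND ((p2 IMPLIES p3) IMPLIES p2)) = True AND False = False
p3 IMPLIES p2 = False IMPLIES False = True
NOT (p3 IMPLIES p2) = NOT True = False
NOT (p3 IMPLIES p2) OR p3 = False OR False = False
p4 AND (NOT (p3 IMPLIES p2) OR p3) = False AND False = False
(p4 AND (NOT (p3 IMPLIES p2) OR p3)) AND p3 = False AND False = False
(((p2 OR p4) IMPLIES NOT (p4 OR (p4 OR p3))) AND (p4 AND ((p2 IMPLIES p3) IMPLIES p2))) IMPLIES ((p4 AND (NOT (p3 IMPLIES p2) OR p3)) AND p3) = False IMPLIES False = True
p3 OR p4 = False OR False = False
p2 AND (p3 OR p4) = False AND False = False
((((p2 OR p4) IMPLIES NOT (p4 OR (p4 OR p3))) AND (p4 AND ((p2 IMPLIES p3) IMPLIES p2))) IMPLIES ((p4 AND (NOT (p3 IMPLIES p2) OR p3)) AND p3)) IMPLIES (p2 AND (p3 OR p4)) = True IMPLIES False = False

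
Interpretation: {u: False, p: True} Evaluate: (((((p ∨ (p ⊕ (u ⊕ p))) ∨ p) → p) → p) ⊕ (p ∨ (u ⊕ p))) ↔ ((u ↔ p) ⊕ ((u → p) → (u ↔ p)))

True

u ⊕ p = False ⊕ True = True
p ⊕ (u ⊕ p) = True ⊕ True = False
p ∨ (p ⊕ (u ⊕ p)) = True ∨ False = True
(p ∨ (p ⊕ (u ⊕ p))) ∨ p = True ∨ True = True
((p ∨ (p ⊕ (u ⊕ p))) ∨ p) → p = True → True = True
(((p ∨ (p ⊕ (u ⊕ p))) ∨ p) → p) → p = True → True = True
u ⊕ p = False ⊕ True = True
p ∨ (u ⊕ p) = True ∨ True = True
((((p ∨ (p ⊕ (u ⊕ p))) ∨ p) → p) → p) ⊕ (p ∨ (u ⊕ p)) = True ⊕ True = False
u ↔ p = False ↔ True = False
u → p = False → True = True
u ↔ p = False ↔ True = False
(u → p) → (u ↔ p) = True → False = False
(u ↔ p) ⊕ ((u → p) → (u ↔ p)) = False ⊕ False = False
(((((p ∨ (p ⊕ (u ⊕ p))) ∨ p) → p) → p) ⊕ (p ∨ (u ⊕ p))) ↔ ((u ↔ p) ⊕ ((u → p) → (u ↔ p))) = False ↔ False = True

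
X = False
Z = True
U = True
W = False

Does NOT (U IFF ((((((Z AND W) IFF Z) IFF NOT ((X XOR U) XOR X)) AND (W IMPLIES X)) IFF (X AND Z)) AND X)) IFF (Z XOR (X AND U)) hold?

True

Z AND W = True AND False = False
(Z AND W) IFF Z = False IFF True = False
X XOR U = False XOR True = True
(X XOR U) XOR X = True XOR False = True
NOT ((X XOR U) XOR X) = NOT True = False
((Z AND W) IFF Z) IFF NOT ((X XOR U) XOR X) = False IFF False = True
W IMPLIES X = False IMPLIES False = True
(((Z AND W) IFF Z) IFF NOT ((X XOR U) XOR X)) AND (W IMPLIES X) = True AND True = True
X AND Z = False AND True = False
((((Z AND W) IFF Z) IFF NOT ((X XOR U) XOR X)) AND (W IMPLIES X)) IFF (X AND Z) = True IFF False = False
(((((Z AND W) IFF Z) IFF NOT ((X XOR U) XOR X)) AND (W IMPLIES X)) IFF (X AND Z)) AND X = False AND False = False
U IFF ((((((Z AND W) IFF Z) IFF NOT ((X XOR U) XOR X)) AND (W IMPLIES X)) IFF (X AND Z)) AND X) = True IFF False = False
NOT (U IFF ((((((Z AND W) IFF Z) IFF NOT ((X XOR U) XOR X)) AND (W IMPLIES X)) IFF (X AND Z)) AND X)) = NOT False = True
X AND U = False AND True = False
Z XOR (X AND U) = True XOR False = True
NOT (U IFF ((((((Z AND W) IFF Z) IFF NOT ((X XOR U) XOR X)) AND (W IMPLIES X)) IFF (X AND Z)) AND X)) IFF (Z XOR (X AND U)) = True IFF True = True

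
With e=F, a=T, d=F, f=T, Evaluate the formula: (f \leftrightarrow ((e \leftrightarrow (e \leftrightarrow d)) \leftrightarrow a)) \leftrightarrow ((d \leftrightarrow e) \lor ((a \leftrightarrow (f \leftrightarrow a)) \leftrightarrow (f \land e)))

e \leftrightarrow d = F \leftrightarrow F = T
e \leftrightarrow (e \leftrightarrow d) = F \leftrightarrow T = F
(e \leftrightarrow (e \leftrightarrow d)) \leftrightarrow a = F \leftrightarrow T = F
f \leftrightarrow ((e \leftrightarrow (e \leftrightarrow d)) \leftrightarrow a) = T \leftrightarrow F = F
d \leftrightarrow e = F \leftrightarrow F = T
f \leftrightarrow a = T \leftrightarrow T = T
a \leftrightarrow (f \leftrightarrow a) = T \leftrightarrow T = T
f \land e = T \land F = F
(a \leftrightarrow (f \leftrightarrow a)) \leftrightarrow (f \land e) = T \leftrightarrow F = F
(d \leftrightarrow e) \lor ((a \leftrightarrow (f \leftrightarrow a)) \leftrightarrow (f \land e)) = T \lor F = T
(f \leftrightarrow ((e \leftrightarrow (e \leftrightarrow d)) \leftrightarrow a)) \leftrightarrow ((d \leftrightarrow e) \lor ((a \leftrightarrow (f \leftrightarrow a)) \leftrightarrow (f \land e))) = F \leftrightarrow T = F

F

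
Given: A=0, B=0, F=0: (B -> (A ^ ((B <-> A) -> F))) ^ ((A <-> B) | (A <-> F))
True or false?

0

B <-> A = 0 <-> 0 = 1
(B <-> A) -> F = 1 -> 0 = 0
A ^ ((B <-> A) -> F) = 0 ^ 0 = 0
B -> (A ^ ((B <-> A) -> F)) = 0 -> 0 = 1
A <-> B = 0 <-> 0 = 1
A <-> F = 0 <-> 0 = 1
(A <-> B) | (A <-> F) = 1 | 1 = 1
(B -> (A ^ ((B <-> A) -> F))) ^ ((A <-> B) | (A <-> F)) = 1 ^ 1 = 0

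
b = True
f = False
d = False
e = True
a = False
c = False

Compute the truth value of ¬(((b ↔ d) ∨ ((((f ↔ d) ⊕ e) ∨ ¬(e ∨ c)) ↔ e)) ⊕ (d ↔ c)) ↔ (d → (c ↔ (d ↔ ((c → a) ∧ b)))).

Substituting b=True, f=False, d=False, e=True, a=False, c=False:
b ↔ d = True ↔ False = False
f ↔ d = False ↔ False = True
(f ↔ d) ⊕ e = True ⊕ True = False
e ∨ c = True ∨ False = True
¬(e ∨ c) = ¬True = False
((f ↔ d) ⊕ e) ∨ ¬(e ∨ c) = False ∨ False = False
(((f ↔ d) ⊕ e) ∨ ¬(e ∨ c)) ↔ e = False ↔ True = False
(b ↔ d) ∨ ((((f ↔ d) ⊕ e) ∨ ¬(e ∨ c)) ↔ e) = False ∨ False = False
d ↔ c = False ↔ False = True
((b ↔ d) ∨ ((((f ↔ d) ⊕ e) ∨ ¬(e ∨ c)) ↔ e)) ⊕ (d ↔ c) = False ⊕ True = True
¬(((b ↔ d) ∨ ((((f ↔ d) ⊕ e) ∨ ¬(e ∨ c)) ↔ e)) ⊕ (d ↔ c)) = ¬True = False
c → a = False → False = True
(c → a) ∧ b = True ∧ True = True
d ↔ ((c → a) ∧ b) = False ↔ True = False
c ↔ (d ↔ ((c → a) ∧ b)) = False ↔ False = True
d → (c ↔ (d ↔ ((c → a) ∧ b))) = False → True = True
¬(((b ↔ d) ∨ ((((f ↔ d) ⊕ e) ∨ ¬(e ∨ c)) ↔ e)) ⊕ (d ↔ c)) ↔ (d → (c ↔ (d ↔ ((c → a) ∧ b)))) = False ↔ True = False

False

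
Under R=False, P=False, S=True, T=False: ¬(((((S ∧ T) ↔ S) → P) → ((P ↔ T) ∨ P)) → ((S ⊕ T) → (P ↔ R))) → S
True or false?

S ∧ T = True ∧ False = False
(S ∧ T) ↔ S = False ↔ True = False
((S ∧ T) ↔ S) → P = False → False = True
P ↔ T = False ↔ False = True
(P ↔ T) ∨ P = True ∨ False = True
(((S ∧ T) ↔ S) → P) → ((P ↔ T) ∨ P) = True → True = True
S ⊕ T = True ⊕ False = True
P ↔ R = False ↔ False = True
(S ⊕ T) → (P ↔ R) = True → True = True
((((S ∧ T) ↔ S) → P) → ((P ↔ T) ∨ P)) → ((S ⊕ T) → (P ↔ R)) = True → True = True
¬(((((S ∧ T) ↔ S) → P) → ((P ↔ T) ∨ P)) → ((S ⊕ T) → (P ↔ R))) = ¬True = False
¬(((((S ∧ T) ↔ S) → P) → ((P ↔ T) ∨ P)) → ((S ⊕ T) → (P ↔ R))) → S = False → True = True

True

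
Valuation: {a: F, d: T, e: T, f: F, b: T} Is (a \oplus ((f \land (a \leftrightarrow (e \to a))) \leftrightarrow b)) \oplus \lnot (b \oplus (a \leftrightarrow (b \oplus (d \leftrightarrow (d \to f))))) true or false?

Substituting a=F, d=T, e=T, f=F, b=T:
e \to a = T \to F = F
a \leftrightarrow (e \to a) = F \leftrightarrow F = T
f \land (a \leftrightarrow (e \to a)) = F \land T = F
(f \land (a \leftrightarrow (e \to a))) \leftrightarrow b = F \leftrightarrow T = F
a \oplus ((f \land (a \leftrightarrow (e \to a))) \leftrightarrow b) = F \oplus F = F
d \to f = T \to F = F
d \leftrightarrow (d \to f) = T \leftrightarrow F = F
b \oplus (d \leftrightarrow (d \to f)) = T \oplus F = T
a \leftrightarrow (b \oplus (d \leftrightarrow (d \to f))) = F \leftrightarrow T = F
b \oplus (a \leftrightarrow (b \oplus (d \leftrightarrow (d \to f)))) = T \oplus F = T
\lnot (b \oplus (a \leftrightarrow (b \oplus (d \leftrightarrow (d \to f))))) = \lnot T = F
(a \oplus ((f \land (a \leftrightarrow (e \to a))) \leftrightarrow b)) \oplus \lnot (b \oplus (a \leftrightarrow (b \oplus (d \leftrightarrow (d \to f))))) = F \oplus F = F

F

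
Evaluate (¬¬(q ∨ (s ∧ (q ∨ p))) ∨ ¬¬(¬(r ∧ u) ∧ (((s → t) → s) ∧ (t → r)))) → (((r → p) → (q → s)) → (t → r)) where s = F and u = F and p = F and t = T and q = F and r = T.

T

q ∨ p = F ∨ F = F
s ∧ (q ∨ p) = F ∧ F = F
q ∨ (s ∧ (q ∨ p)) = F ∨ F = F
¬(q ∨ (s ∧ (q ∨ p))) = ¬F = T
¬¬(q ∨ (s ∧ (q ∨ p))) = ¬T = F
r ∧ u = T ∧ F = F
¬(r ∧ u) = ¬F = T
s → t = F → T = T
(s → t) → s = T → F = F
t → r = T → T = T
((s → t) → s) ∧ (t → r) = F ∧ T = F
¬(r ∧ u) ∧ (((s → t) → s) ∧ (t → r)) = T ∧ F = F
¬(¬(r ∧ u) ∧ (((s → t) → s) ∧ (t → r))) = ¬F = T
¬¬(¬(r ∧ u) ∧ (((s → t) → s) ∧ (t → r))) = ¬T = F
¬¬(q ∨ (s ∧ (q ∨ p))) ∨ ¬¬(¬(r ∧ u) ∧ (((s → t) → s) ∧ (t → r))) = F ∨ F = F
r → p = T → F = F
q → s = F → F = T
(r → p) → (q → s) = F → T = T
t → r = T → T = T
((r → p) → (q → s)) → (t → r) = T → T = T
(¬¬(q ∨ (s ∧ (q ∨ p))) ∨ ¬¬(¬(r ∧ u) ∧ (((s → t) → s) ∧ (t → r)))) → (((r → p) → (q → s)) → (t → r)) = F → T = T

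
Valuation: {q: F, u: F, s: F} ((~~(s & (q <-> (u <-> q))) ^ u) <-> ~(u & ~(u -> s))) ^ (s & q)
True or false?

u <-> q = F <-> F = T
q <-> (u <-> q) = F <-> T = F
s & (q <-> (u <-> q)) = F & F = F
~(s & (q <-> (u <-> q))) = ~F = T
~~(s & (q <-> (u <-> q))) = ~T = F
~~(s & (q <-> (u <-> q))) ^ u = F ^ F = F
u -> s = F -> F = T
~(u -> s) = ~T = F
u & ~(u -> s) = F & F = F
~(u & ~(u -> s)) = ~F = T
(~~(s & (q <-> (u <-> q))) ^ u) <-> ~(u & ~(u -> s)) = F <-> T = F
s & q = F & F = F
((~~(s & (q <-> (u <-> q))) ^ u) <-> ~(u & ~(u -> s))) ^ (s & q) = F ^ F = F

F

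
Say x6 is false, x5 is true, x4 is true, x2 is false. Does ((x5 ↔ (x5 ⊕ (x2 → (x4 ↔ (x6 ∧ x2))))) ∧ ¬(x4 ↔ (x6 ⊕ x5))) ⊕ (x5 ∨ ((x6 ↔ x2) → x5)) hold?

x6 ∧ x2 = F ∧ F = F
x4 ↔ (x6 ∧ x2) = T ↔ F = F
x2 → (x4 ↔ (x6 ∧ x2)) = F → F = T
x5 ⊕ (x2 → (x4 ↔ (x6 ∧ x2))) = T ⊕ T = F
x5 ↔ (x5 ⊕ (x2 → (x4 ↔ (x6 ∧ x2)))) = T ↔ F = F
x6 ⊕ x5 = F ⊕ T = T
x4 ↔ (x6 ⊕ x5) = T ↔ T = T
¬(x4 ↔ (x6 ⊕ x5)) = ¬T = F
(x5 ↔ (x5 ⊕ (x2 → (x4 ↔ (x6 ∧ x2))))) ∧ ¬(x4 ↔ (x6 ⊕ x5)) = F ∧ F = F
x6 ↔ x2 = F ↔ F = T
(x6 ↔ x2) → x5 = T → T = T
x5 ∨ ((x6 ↔ x2) → x5) = T ∨ T = T
((x5 ↔ (x5 ⊕ (x2 → (x4 ↔ (x6 ∧ x2))))) ∧ ¬(x4 ↔ (x6 ⊕ x5))) ⊕ (x5 ∨ ((x6 ↔ x2) → x5)) = F ⊕ T = T

T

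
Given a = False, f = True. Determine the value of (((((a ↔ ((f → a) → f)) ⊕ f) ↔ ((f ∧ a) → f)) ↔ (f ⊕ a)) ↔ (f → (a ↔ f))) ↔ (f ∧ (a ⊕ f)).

f → a = True → False = False
(f → a) → f = False → True = True
a ↔ ((f → a) → f) = False ↔ True = False
(a ↔ ((f → a) → f)) ⊕ f = False ⊕ True = True
f ∧ a = True ∧ False = False
(f ∧ a) → f = False → True = True
((a ↔ ((f → a) → f)) ⊕ f) ↔ ((f ∧ a) → f) = True ↔ True = True
f ⊕ a = True ⊕ False = True
(((a ↔ ((f → a) → f)) ⊕ f) ↔ ((f ∧ a) → f)) ↔ (f ⊕ a) = True ↔ True = True
a ↔ f = False ↔ True = False
f → (a ↔ f) = True → False = False
((((a ↔ ((f → a) → f)) ⊕ f) ↔ ((f ∧ a) → f)) ↔ (f ⊕ a)) ↔ (f → (a ↔ f)) = True ↔ False = False
a ⊕ f = False ⊕ True = True
f ∧ (a ⊕ f) = True ∧ True = True
(((((a ↔ ((f → a) → f)) ⊕ f) ↔ ((f ∧ a) → f)) ↔ (f ⊕ a)) ↔ (f → (a ↔ f))) ↔ (f ∧ (a ⊕ f)) = False ↔ True = False

False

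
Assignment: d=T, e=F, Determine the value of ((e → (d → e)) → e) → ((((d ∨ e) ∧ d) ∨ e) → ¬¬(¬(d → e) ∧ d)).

d → e = T → F = F
e → (d → e) = F → F = T
(e → (d → e)) → e = T → F = F
d ∨ e = T ∨ F = T
(d ∨ e) ∧ d = T ∧ T = T
((d ∨ e) ∧ d) ∨ e = T ∨ F = T
d → e = T → F = F
¬(d → e) = ¬F = T
¬(d → e) ∧ d = T ∧ T = T
¬(¬(d → e) ∧ d) = ¬T = F
¬¬(¬(d → e) ∧ d) = ¬F = T
(((d ∨ e) ∧ d) ∨ e) → ¬¬(¬(d → e) ∧ d) = T → T = T
((e → (d → e)) → e) → ((((d ∨ e) ∧ d) ∨ e) → ¬¬(¬(d → e) ∧ d)) = F → T = T

T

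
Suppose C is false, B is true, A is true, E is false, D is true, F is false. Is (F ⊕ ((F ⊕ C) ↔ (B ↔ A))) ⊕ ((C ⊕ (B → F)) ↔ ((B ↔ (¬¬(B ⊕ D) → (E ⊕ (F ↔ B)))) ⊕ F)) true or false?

False

Substituting C=False, B=True, A=True, E=False, D=True, F=False:
F ⊕ C = False ⊕ False = False
B ↔ A = True ↔ True = True
(F ⊕ C) ↔ (B ↔ A) = False ↔ True = False
F ⊕ ((F ⊕ C) ↔ (B ↔ A)) = False ⊕ False = False
B → F = True → False = False
C ⊕ (B → F) = False ⊕ False = False
B ⊕ D = True ⊕ True = False
¬(B ⊕ D) = ¬False = True
¬¬(B ⊕ D) = ¬True = False
F ↔ B = False ↔ True = False
E ⊕ (F ↔ B) = False ⊕ False = False
¬¬(B ⊕ D) → (E ⊕ (F ↔ B)) = False → False = True
B ↔ (¬¬(B ⊕ D) → (E ⊕ (F ↔ B))) = True ↔ True = True
(B ↔ (¬¬(B ⊕ D) → (E ⊕ (F ↔ B)))) ⊕ F = True ⊕ False = True
(C ⊕ (B → F)) ↔ ((B ↔ (¬¬(B ⊕ D) → (E ⊕ (F ↔ B)))) ⊕ F) = False ↔ True = False
(F ⊕ ((F ⊕ C) ↔ (B ↔ A))) ⊕ ((C ⊕ (B → F)) ↔ ((B ↔ (¬¬(B ⊕ D) → (E ⊕ (F ↔ B)))) ⊕ F)) = False ⊕ False = False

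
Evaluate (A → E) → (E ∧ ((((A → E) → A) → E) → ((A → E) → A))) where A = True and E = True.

True

Substituting A=True, E=True:
A → E = True → True = True
A → E = True → True = True
(A → E) → A = True → True = True
((A → E) → A) → E = True → True = True
A → E = True → True = True
(A → E) → A = True → True = True
(((A → E) → A) → E) → ((A → E) → A) = True → True = True
E ∧ ((((A → E) → A) → E) → ((A → E) → A)) = True ∧ True = True
(A → E) → (E ∧ ((((A → E) → A) → E) → ((A → E) → A))) = True → True = True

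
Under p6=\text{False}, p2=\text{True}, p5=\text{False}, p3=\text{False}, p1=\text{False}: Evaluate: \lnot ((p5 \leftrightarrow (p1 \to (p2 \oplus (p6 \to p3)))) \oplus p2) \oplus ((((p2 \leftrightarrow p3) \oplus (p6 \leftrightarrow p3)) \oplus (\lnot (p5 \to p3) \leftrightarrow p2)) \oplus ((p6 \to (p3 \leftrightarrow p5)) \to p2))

p6 \to p3 = \text{False} \to \text{False} = \text{True}
p2 \oplus (p6 \to p3) = \text{True} \oplus \text{True} = \text{False}
p1 \to (p2 \oplus (p6 \to p3)) = \text{False} \to \text{False} = \text{True}
p5 \leftrightarrow (p1 \to (p2 \oplus (p6 \to p3))) = \text{False} \leftrightarrow \text{True} = \text{False}
(p5 \leftrightarrow (p1 \to (p2 \oplus (p6 \to p3)))) \oplus p2 = \text{False} \oplus \text{True} = \text{True}
\lnot ((p5 \leftrightarrow (p1 \to (p2 \oplus (p6 \to p3)))) \oplus p2) = \lnot \text{True} = \text{False}
p2 \leftrightarrow p3 = \text{True} \leftrightarrow \text{False} = \text{False}
p6 \leftrightarrow p3 = \text{False} \leftrightarrow \text{False} = \text{True}
(p2 \leftrightarrow p3) \oplus (p6 \leftrightarrow p3) = \text{False} \oplus \text{True} = \text{True}
p5 \to p3 = \text{False} \to \text{False} = \text{True}
\lnot (p5 \to p3) = \lnot \text{True} = \text{False}
\lnot (p5 \to p3) \leftrightarrow p2 = \text{False} \leftrightarrow \text{True} = \text{False}
((p2 \leftrightarrow p3) \oplus (p6 \leftrightarrow p3)) \oplus (\lnot (p5 \to p3) \leftrightarrow p2) = \text{True} \oplus \text{False} = \text{True}
p3 \leftrightarrow p5 = \text{False} \leftrightarrow \text{False} = \text{True}
p6 \to (p3 \leftrightarrow p5) = \text{False} \to \text{True} = \text{True}
(p6 \to (p3 \leftrightarrow p5)) \to p2 = \text{True} \to \text{True} = \text{True}
(((p2 \leftrightarrow p3) \oplus (p6 \leftrightarrow p3)) \oplus (\lnot (p5 \to p3) \leftrightarrow p2)) \oplus ((p6 \to (p3 \leftrightarrow p5)) \to p2) = \text{True} \oplus \text{True} = \text{False}
\lnot ((p5 \leftrightarrow (p1 \to (p2 \oplus (p6 \to p3)))) \oplus p2) \oplus ((((p2 \leftrightarrow p3) \oplus (p6 \leftrightarrow p3)) \oplus (\lnot (p5 \to p3) \leftrightarrow p2)) \oplus ((p6 \to (p3 \leftrightarrow p5)) \to p2)) = \text{False} \oplus \text{False} = \text{False}

\text{False}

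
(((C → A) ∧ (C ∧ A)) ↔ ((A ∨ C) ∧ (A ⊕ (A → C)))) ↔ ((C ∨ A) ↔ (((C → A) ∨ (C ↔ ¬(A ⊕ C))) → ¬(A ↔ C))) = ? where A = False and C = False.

C → A = False → False = True
C ∧ A = False ∧ False = False
(C → A) ∧ (C ∧ A) = True ∧ False = False
A ∨ C = False ∨ False = False
A → C = False → False = True
A ⊕ (A → C) = False ⊕ True = True
(A ∨ C) ∧ (A ⊕ (A → C)) = False ∧ True = False
((C → A) ∧ (C ∧ A)) ↔ ((A ∨ C) ∧ (A ⊕ (A → C))) = False ↔ False = True
C ∨ A = False ∨ False = False
C → A = False → False = True
A ⊕ C = False ⊕ False = False
¬(A ⊕ C) = ¬False = True
C ↔ ¬(A ⊕ C) = False ↔ True = False
(C → A) ∨ (C ↔ ¬(A ⊕ C)) = True ∨ False = True
A ↔ C = False ↔ False = True
¬(A ↔ C) = ¬True = False
((C → A) ∨ (C ↔ ¬(A ⊕ C))) → ¬(A ↔ C) = True → False = False
(C ∨ A) ↔ (((C → A) ∨ (C ↔ ¬(A ⊕ C))) → ¬(A ↔ C)) = False ↔ False = True
(((C → A) ∧ (C ∧ A)) ↔ ((A ∨ C) ∧ (A ⊕ (A → C)))) ↔ ((C ∨ A) ↔ (((C → A) ∨ (C ↔ ¬(A ⊕ C))) → ¬(A ↔ C))) = True ↔ True = True

True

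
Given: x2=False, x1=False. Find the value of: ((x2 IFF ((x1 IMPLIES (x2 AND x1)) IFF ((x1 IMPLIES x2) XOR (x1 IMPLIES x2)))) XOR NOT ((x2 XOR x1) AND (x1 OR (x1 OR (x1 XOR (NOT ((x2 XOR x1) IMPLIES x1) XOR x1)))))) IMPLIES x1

Substituting x2=False, x1=False:
x2 AND x1 = False AND False = False
x1 IMPLIES (x2 AND x1) = False IMPLIES False = True
x1 IMPLIES x2 = False IMPLIES False = True
x1 IMPLIES x2 = False IMPLIES False = True
(x1 IMPLIES x2) XOR (x1 IMPLIES x2) = True XOR True = False
(x1 IMPLIES (x2 AND x1)) IFF ((x1 IMPLIES x2) XOR (x1 IMPLIES x2)) = True IFF False = False
x2 IFF ((x1 IMPLIES (x2 AND x1)) IFF ((x1 IMPLIES x2) XOR (x1 IMPLIES x2))) = False IFF False = True
x2 XOR x1 = False XOR False = False
x2 XOR x1 = False XOR False = False
(x2 XOR x1) IMPLIES x1 = False IMPLIES False = True
NOT ((x2 XOR x1) IMPLIES x1) = NOT True = False
NOT ((x2 XOR x1) IMPLIES x1) XOR x1 = False XOR False = False
x1 XOR (NOT ((x2 XOR x1) IMPLIES x1) XOR x1) = False XOR False = False
x1 OR (x1 XOR (NOT ((x2 XOR x1) IMPLIES x1) XOR x1)) = False OR False = False
x1 OR (x1 OR (x1 XOR (NOT ((x2 XOR x1) IMPLIES x1) XOR x1))) = False OR False = False
(x2 XOR x1) AND (x1 OR (x1 OR (x1 XOR (NOT ((x2 XOR x1) IMPLIES x1) XOR x1)))) = False AND False = False
NOT ((x2 XOR x1) AND (x1 OR (x1 OR (x1 XOR (NOT ((x2 XOR x1) IMPLIES x1) XOR x1))))) = NOT False = True
(x2 IFF ((x1 IMPLIES (x2 AND x1)) IFF ((x1 IMPLIES x2) XOR (x1 IMPLIES x2)))) XOR NOT ((x2 XOR x1) AND (x1 OR (x1 OR (x1 XOR (NOT ((x2 XOR x1) IMPLIES x1) XOR x1))))) = True XOR True = False
((x2 IFF ((x1 IMPLIES (x2 AND x1)) IFF ((x1 IMPLIES x2) XOR (x1 IMPLIES x2)))) XOR NOT ((x2 XOR x1) AND (x1 OR (x1 OR (x1 XOR (NOT ((x2 XOR x1) IMPLIES x1) XOR x1)))))) IMPLIES x1 = False IMPLIES False = True

True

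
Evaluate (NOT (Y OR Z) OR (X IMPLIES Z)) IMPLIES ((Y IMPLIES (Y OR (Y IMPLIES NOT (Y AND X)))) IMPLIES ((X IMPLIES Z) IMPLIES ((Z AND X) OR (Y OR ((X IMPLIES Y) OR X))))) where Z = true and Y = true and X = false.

true

Substituting Z=true, Y=true, X=false:
Y OR Z = true OR true = true
NOT (Y OR Z) = NOT true = false
X IMPLIES Z = false IMPLIES true = true
NOT (Y OR Z) OR (X IMPLIES Z) = false OR true = true
Y AND X = true AND false = false
NOT (Y AND X) = NOT false = true
Y IMPLIES NOT (Y AND X) = true IMPLIES true = true
Y OR (Y IMPLIES NOT (Y AND X)) = true OR true = true
Y IMPLIES (Y OR (Y IMPLIES NOT (Y AND X))) = true IMPLIES true = true
X IMPLIES Z = false IMPLIES true = true
Z AND X = true AND false = false
X IMPLIES Y = false IMPLIES true = true
(X IMPLIES Y) OR X = true OR false = true
Y OR ((X IMPLIES Y) OR X) = true OR true = true
(Z AND X) OR (Y OR ((X IMPLIES Y) OR X)) = false OR true = true
(X IMPLIES Z) IMPLIES ((Z AND X) OR (Y OR ((X IMPLIES Y) OR X))) = true IMPLIES true = true
(Y IMPLIES (Y OR (Y IMPLIES NOT (Y AND X)))) IMPLIES ((X IMPLIES Z) IMPLIES ((Z AND X) OR (Y OR ((X IMPLIES Y) OR X)))) = true IMPLIES true = true
(NOT (Y OR Z) OR (X IMPLIES Z)) IMPLIES ((Y IMPLIES (Y OR (Y IMPLIES NOT (Y AND X)))) IMPLIES ((X IMPLIES Z) IMPLIES ((Z AND X) OR (Y OR ((X IMPLIES Y) OR X))))) = true IMPLIES true = true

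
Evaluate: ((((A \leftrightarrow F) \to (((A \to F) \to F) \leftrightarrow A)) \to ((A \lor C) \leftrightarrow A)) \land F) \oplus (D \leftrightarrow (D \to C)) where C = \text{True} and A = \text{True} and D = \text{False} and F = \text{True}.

Substituting C=\text{True}, A=\text{True}, D=\text{False}, F=\text{True}:
A \leftrightarrow F = \text{True} \leftrightarrow \text{True} = \text{True}
A \to F = \text{True} \to \text{True} = \text{True}
(A \to F) \to F = \text{True} \to \text{True} = \text{True}
((A \to F) \to F) \leftrightarrow A = \text{True} \leftrightarrow \text{True} = \text{True}
(A \leftrightarrow F) \to (((A \to F) \to F) \leftrightarrow A) = \text{True} \to \text{True} = \text{True}
A \lor C = \text{True} \lor \text{True} = \text{True}
(A \lor C) \leftrightarrow A = \text{True} \leftrightarrow \text{True} = \text{True}
((A \leftrightarrow F) \to (((A \to F) \to F) \leftrightarrow A)) \to ((A \lor C) \leftrightarrow A) = \text{True} \to \text{True} = \text{True}
(((A \leftrightarrow F) \to (((A \to F) \to F) \leftrightarrow A)) \to ((A \lor C) \leftrightarrow A)) \land F = \text{True} \land \text{True} = \text{True}
D \to C = \text{False} \to \text{True} = \text{True}
D \leftrightarrow (D \to C) = \text{False} \leftrightarrow \text{True} = \text{False}
((((A \leftrightarrow F) \to (((A \to F) \to F) \leftrightarrow A)) \to ((A \lor C) \leftrightarrow A)) \land F) \oplus (D \leftrightarrow (D \to C)) = \text{True} \oplus \text{False} = \text{True}

\text{True}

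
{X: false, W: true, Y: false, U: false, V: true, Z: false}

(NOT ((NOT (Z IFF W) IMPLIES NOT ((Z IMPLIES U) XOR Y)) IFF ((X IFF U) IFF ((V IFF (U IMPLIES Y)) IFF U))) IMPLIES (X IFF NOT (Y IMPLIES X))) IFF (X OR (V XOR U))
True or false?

Z IFF W = false IFF true = false
NOT (Z IFF W) = NOT false = true
Z IMPLIES U = false IMPLIES false = true
(Z IMPLIES U) XOR Y = true XOR false = true
NOT ((Z IMPLIES U) XOR Y) = NOT true = false
NOT (Z IFF W) IMPLIES NOT ((Z IMPLIES U) XOR Y) = true IMPLIES false = false
X IFF U = false IFF false = true
U IMPLIES Y = false IMPLIES false = true
V IFF (U IMPLIES Y) = true IFF true = true
(V IFF (U IMPLIES Y)) IFF U = true IFF false = false
(X IFF U) IFF ((V IFF (U IMPLIES Y)) IFF U) = true IFF false = false
(NOT (Z IFF W) IMPLIES NOT ((Z IMPLIES U) XOR Y)) IFF ((X IFF U) IFF ((V IFF (U IMPLIES Y)) IFF U)) = false IFF false = true
NOT ((NOT (Z IFF W) IMPLIES NOT ((Z IMPLIES U) XOR Y)) IFF ((X IFF U) IFF ((V IFF (U IMPLIES Y)) IFF U))) = NOT true = false
Y IMPLIES X = false IMPLIES false = true
NOT (Y IMPLIES X) = NOT true = false
X IFF NOT (Y IMPLIES X) = false IFF false = true
NOT ((NOT (Z IFF W) IMPLIES NOT ((Z IMPLIES U) XOR Y)) IFF ((X IFF U) IFF ((V IFF (U IMPLIES Y)) IFF U))) IMPLIES (X IFF NOT (Y IMPLIES X)) = false IMPLIES true = true
V XOR U = true XOR false = true
X OR (V XOR U) = false OR true = true
(NOT ((NOT (Z IFF W) IMPLIES NOT ((Z IMPLIES U) XOR Y)) IFF ((X IFF U) IFF ((V IFF (U IMPLIES Y)) IFF U))) IMPLIES (X IFF NOT (Y IMPLIES X))) IFF (X OR (V XOR U)) = true IFF true = true

true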